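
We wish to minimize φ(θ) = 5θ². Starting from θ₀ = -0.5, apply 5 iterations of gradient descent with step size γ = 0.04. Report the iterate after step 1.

φ′(θ) = 10θ
Step 1: φ′(-0.5) = -5; θ₁ = -0.5 − 0.04·(-5) = -0.3

-0.3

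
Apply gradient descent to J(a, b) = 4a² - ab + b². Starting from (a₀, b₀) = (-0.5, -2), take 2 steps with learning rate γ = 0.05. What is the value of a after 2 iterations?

∇J = (8a - b, -a + 2b)
Step 1: at (-0.5, -2), ∇J = (-2, -3.5) → (-0.5, -2) − 0.05·(-2, -3.5) = (-0.4, -1.825)
Step 2: at (-0.4, -1.825), ∇J = (-1.375, -3.25) → (-0.4, -1.825) − 0.05·(-1.375, -3.25) = (-0.33125, -1.6625)
a = -0.33125

-0.33125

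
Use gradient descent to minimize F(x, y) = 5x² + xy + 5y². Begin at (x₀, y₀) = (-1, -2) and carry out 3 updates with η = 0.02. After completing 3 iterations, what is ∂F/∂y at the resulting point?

∇F = (10x + y, x + 10y)
(x₁, y₁) = (-1, -2) − 0.02·(-12, -21) = (-0.76, -1.58)
(x₂, y₂) = (-0.76, -1.58) − 0.02·(-9.18, -16.56) = (-0.5764, -1.2488)
(x₃, y₃) = (-0.5764, -1.2488) − 0.02·(-7.0128, -13.0644) = (-0.436144, -0.987512)
∂F/∂y at (-0.436144, -0.987512) = -10.311264

-10.311264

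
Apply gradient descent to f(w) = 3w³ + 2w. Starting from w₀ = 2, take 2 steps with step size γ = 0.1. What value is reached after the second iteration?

f′(w) = 9w² + 2
w₁ = 2 − 0.1·38 = -1.8
w₂ = -1.8 − 0.1·31.16 = -4.916

-4.916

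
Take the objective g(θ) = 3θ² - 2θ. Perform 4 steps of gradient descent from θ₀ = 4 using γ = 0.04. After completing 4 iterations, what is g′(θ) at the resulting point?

7.33967872

g′(θ) = 6θ - 2
θ₁ = 4 − 0.04·22 = 3.12
θ₂ = 3.12 − 0.04·16.72 = 2.4512
θ₃ = 2.4512 − 0.04·12.7072 = 1.942912
θ₄ = 1.942912 − 0.04·9.657472 = 1.55661312
g′(θ) at (1.55661312) = 7.33967872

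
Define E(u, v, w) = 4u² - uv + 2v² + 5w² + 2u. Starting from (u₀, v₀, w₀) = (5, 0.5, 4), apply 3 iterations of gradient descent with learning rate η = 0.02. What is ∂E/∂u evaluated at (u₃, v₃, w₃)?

∇E = (8u - v + 2, -u + 4v, 10w)
Step 1: at (5, 0.5, 4), ∇E = (41.5, -3, 40) → (5, 0.5, 4) − 0.02·(41.5, -3, 40) = (4.17, 0.56, 3.2)
Step 2: at (4.17, 0.56, 3.2), ∇E = (34.8, -1.93, 32) → (4.17, 0.56, 3.2) − 0.02·(34.8, -1.93, 32) = (3.474, 0.5986, 2.56)
Step 3: at (3.474, 0.5986, 2.56), ∇E = (29.1934, -1.0796, 25.6) → (3.474, 0.5986, 2.56) − 0.02·(29.1934, -1.0796, 25.6) = (2.890132, 0.620192, 2.048)
∂E/∂u at (2.890132, 0.620192, 2.048) = 24.500864

24.500864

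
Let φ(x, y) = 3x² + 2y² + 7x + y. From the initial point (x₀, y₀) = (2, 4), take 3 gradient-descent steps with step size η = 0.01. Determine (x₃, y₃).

(1.463516, 3.510128)

∇φ = (6x + 7, 4y + 1)
(x₁, y₁) = (2, 4) − 0.01·(19, 17) = (1.81, 3.83)
(x₂, y₂) = (1.81, 3.83) − 0.01·(17.86, 16.32) = (1.6314, 3.6668)
(x₃, y₃) = (1.6314, 3.6668) − 0.01·(16.7884, 15.6672) = (1.463516, 3.510128)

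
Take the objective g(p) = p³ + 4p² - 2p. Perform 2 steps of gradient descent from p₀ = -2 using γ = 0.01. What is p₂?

-1.877708

g′(p) = 3p² + 8p - 2
Step 1: g′(-2) = -6; p₁ = -2 − 0.01·(-6) = -1.94
Step 2: g′(-1.94) = -6.2292; p₂ = -1.94 − 0.01·(-6.2292) = -1.877708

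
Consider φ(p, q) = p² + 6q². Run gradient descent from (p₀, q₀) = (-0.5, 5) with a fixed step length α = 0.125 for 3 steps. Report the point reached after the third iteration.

∇φ = (2p, 12q)
Step 1: at (-0.5, 5), ∇φ = (-1, 60) → (-0.5, 5) − 0.125·(-1, 60) = (-0.375, -2.5)
Step 2: at (-0.375, -2.5), ∇φ = (-0.75, -30) → (-0.375, -2.5) − 0.125·(-0.75, -30) = (-0.28125, 1.25)
Step 3: at (-0.28125, 1.25), ∇φ = (-0.5625, 15) → (-0.28125, 1.25) − 0.125·(-0.5625, 15) = (-0.2109375, -0.625)

(-0.2109375, -0.625)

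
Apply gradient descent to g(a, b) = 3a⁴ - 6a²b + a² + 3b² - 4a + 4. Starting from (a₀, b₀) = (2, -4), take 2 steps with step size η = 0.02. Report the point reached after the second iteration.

(1.15114496, -2.268928)

∇g = (12a³ - 12ab + 2a - 4, -6a² + 6b)
Step 1: at (2, -4), ∇g = (192, -48) → (2, -4) − 0.02·(192, -48) = (-1.84, -3.04)
Step 2: at (-1.84, -3.04), ∇g = (-149.557248, -38.5536) → (-1.84, -3.04) − 0.02·(-149.557248, -38.5536) = (1.15114496, -2.268928)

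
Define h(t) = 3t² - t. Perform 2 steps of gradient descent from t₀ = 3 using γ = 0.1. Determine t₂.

h′(t) = 6t - 1
Step 1: h′(3) = 17; t₁ = 3 − 0.1·17 = 1.3
Step 2: h′(1.3) = 6.8; t₂ = 1.3 − 0.1·6.8 = 0.62

0.62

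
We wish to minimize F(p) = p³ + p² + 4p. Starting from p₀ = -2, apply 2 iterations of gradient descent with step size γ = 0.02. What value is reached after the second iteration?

F′(p) = 3p² + 2p + 4
p₁ = -2 − 0.02·12 = -2.24
p₂ = -2.24 − 0.02·14.5728 = -2.531456

-2.531456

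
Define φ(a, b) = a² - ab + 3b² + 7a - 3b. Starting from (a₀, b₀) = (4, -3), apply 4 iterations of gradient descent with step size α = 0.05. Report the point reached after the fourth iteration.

∇φ = (2a - b + 7, -a + 6b - 3)
(a₁, b₁) = (4, -3) − 0.05·(18, -25) = (3.1, -1.75)
(a₂, b₂) = (3.1, -1.75) − 0.05·(14.95, -16.6) = (2.3525, -0.92)
(a₃, b₃) = (2.3525, -0.92) − 0.05·(12.625, -10.8725) = (1.72125, -0.376375)
(a₄, b₄) = (1.72125, -0.376375) − 0.05·(10.818875, -6.9795) = (1.18030625, -0.0274)

(1.18030625, -0.0274)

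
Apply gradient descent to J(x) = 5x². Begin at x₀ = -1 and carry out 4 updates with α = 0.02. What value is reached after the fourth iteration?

J′(x) = 10x
Step 1: J′(-1) = -10; x₁ = -1 − 0.02·(-10) = -0.8
Step 2: J′(-0.8) = -8; x₂ = -0.8 − 0.02·(-8) = -0.64
Step 3: J′(-0.64) = -6.4; x₃ = -0.64 − 0.02·(-6.4) = -0.512
Step 4: J′(-0.512) = -5.12; x₄ = -0.512 − 0.02·(-5.12) = -0.4096

-0.4096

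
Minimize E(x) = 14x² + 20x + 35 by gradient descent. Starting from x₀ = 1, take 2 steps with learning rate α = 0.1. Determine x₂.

E′(x) = 28x + 20
x₁ = 1 − 0.1·48 = -3.8
x₂ = -3.8 − 0.1·(-86.4) = 4.84

4.84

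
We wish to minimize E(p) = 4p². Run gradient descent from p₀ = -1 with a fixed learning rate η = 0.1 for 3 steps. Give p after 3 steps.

E′(p) = 8p
p₁ = -1 − 0.1·(-8) = -0.2
p₂ = -0.2 − 0.1·(-1.6) = -0.04
p₃ = -0.04 − 0.1·(-0.32) = -0.008

-0.008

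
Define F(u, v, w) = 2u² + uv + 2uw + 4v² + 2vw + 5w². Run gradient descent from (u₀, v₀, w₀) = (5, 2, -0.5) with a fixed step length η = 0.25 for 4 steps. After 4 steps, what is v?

∇F = (4u + v + 2w, u + 8v + 2w, 2u + 2v + 10w)
(u₁, v₁, w₁) = (5, 2, -0.5) − 0.25·(21, 20, 9) = (-0.25, -3, -2.75)
(u₂, v₂, w₂) = (-0.25, -3, -2.75) − 0.25·(-9.5, -29.75, -34) = (2.125, 4.4375, 5.75)
(u₃, v₃, w₃) = (2.125, 4.4375, 5.75) − 0.25·(24.4375, 49.125, 70.625) = (-3.984375, -7.84375, -11.90625)
(u₄, v₄, w₄) = (-3.984375, -7.84375, -11.90625) − 0.25·(-47.59375, -90.546875, -142.71875) = (7.9140625, 14.79296875, 23.7734375)
v = 14.79296875

14.79296875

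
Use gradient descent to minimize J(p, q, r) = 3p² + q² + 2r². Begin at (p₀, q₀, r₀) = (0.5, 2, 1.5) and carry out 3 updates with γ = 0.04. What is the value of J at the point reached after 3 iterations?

4.15078609408

∇J = (6p, 2q, 4r)
Step 1: at (0.5, 2, 1.5), ∇J = (3, 4, 6) → (0.5, 2, 1.5) − 0.04·(3, 4, 6) = (0.38, 1.84, 1.26)
Step 2: at (0.38, 1.84, 1.26), ∇J = (2.28, 3.68, 5.04) → (0.38, 1.84, 1.26) − 0.04·(2.28, 3.68, 5.04) = (0.2888, 1.6928, 1.0584)
Step 3: at (0.2888, 1.6928, 1.0584), ∇J = (1.7328, 3.3856, 4.2336) → (0.2888, 1.6928, 1.0584) − 0.04·(1.7328, 3.3856, 4.2336) = (0.219488, 1.557376, 0.889056)
J(0.219488, 1.557376, 0.889056) = 4.15078609408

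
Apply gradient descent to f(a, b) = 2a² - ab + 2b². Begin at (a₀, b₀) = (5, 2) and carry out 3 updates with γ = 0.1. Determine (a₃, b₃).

(1.388, 1.013)

∇f = (4a - b, -a + 4b)
(a₁, b₁) = (5, 2) − 0.1·(18, 3) = (3.2, 1.7)
(a₂, b₂) = (3.2, 1.7) − 0.1·(11.1, 3.6) = (2.09, 1.34)
(a₃, b₃) = (2.09, 1.34) − 0.1·(7.02, 3.27) = (1.388, 1.013)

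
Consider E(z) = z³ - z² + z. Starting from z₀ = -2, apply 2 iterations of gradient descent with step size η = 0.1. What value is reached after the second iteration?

E′(z) = 3z² - 2z + 1
Step 1: E′(-2) = 17; z₁ = -2 − 0.1·17 = -3.7
Step 2: E′(-3.7) = 49.47; z₂ = -3.7 − 0.1·49.47 = -8.647

-8.647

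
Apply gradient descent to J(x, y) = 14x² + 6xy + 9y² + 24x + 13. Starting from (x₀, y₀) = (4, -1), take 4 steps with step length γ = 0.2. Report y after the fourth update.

∇J = (28x + 6y + 24, 6x + 18y)
(x₁, y₁) = (4, -1) − 0.2·(130, 6) = (-22, -2.2)
(x₂, y₂) = (-22, -2.2) − 0.2·(-605.2, -171.6) = (99.04, 32.12)
(x₃, y₃) = (99.04, 32.12) − 0.2·(2989.84, 1172.4) = (-498.928, -202.36)
(x₄, y₄) = (-498.928, -202.36) − 0.2·(-15160.144, -6636.048) = (2533.1008, 1124.8496)
y = 1124.8496

1124.8496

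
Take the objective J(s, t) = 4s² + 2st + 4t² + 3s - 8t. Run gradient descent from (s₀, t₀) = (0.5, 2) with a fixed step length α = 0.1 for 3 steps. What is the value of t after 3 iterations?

1.156

∇J = (8s + 2t + 3, 2s + 8t - 8)
Step 1: at (0.5, 2), ∇J = (11, 9) → (0.5, 2) − 0.1·(11, 9) = (-0.6, 1.1)
Step 2: at (-0.6, 1.1), ∇J = (0.4, -0.4) → (-0.6, 1.1) − 0.1·(0.4, -0.4) = (-0.64, 1.14)
Step 3: at (-0.64, 1.14), ∇J = (0.16, -0.16) → (-0.64, 1.14) − 0.1·(0.16, -0.16) = (-0.656, 1.156)
t = 1.156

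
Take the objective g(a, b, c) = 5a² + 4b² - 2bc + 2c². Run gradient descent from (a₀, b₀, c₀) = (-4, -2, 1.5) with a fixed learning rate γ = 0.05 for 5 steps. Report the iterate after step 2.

∇g = (10a, 8b - 2c, -2b + 4c)
Step 1: at (-4, -2, 1.5), ∇g = (-40, -19, 10) → (-4, -2, 1.5) − 0.05·(-40, -19, 10) = (-2, -1.05, 1)
Step 2: at (-2, -1.05, 1), ∇g = (-20, -10.4, 6.1) → (-2, -1.05, 1) − 0.05·(-20, -10.4, 6.1) = (-1, -0.53, 0.695)

(-1, -0.53, 0.695)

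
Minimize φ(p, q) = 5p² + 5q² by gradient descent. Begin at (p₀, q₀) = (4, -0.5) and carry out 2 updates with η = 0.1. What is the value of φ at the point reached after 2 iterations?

0

∇φ = (10p, 10q)
Step 1: at (4, -0.5), ∇φ = (40, -5) → (4, -0.5) − 0.1·(40, -5) = (0, 0)
Step 2: at (0, 0), ∇φ = (0, 0) → (0, 0) − 0.1·(0, 0) = (0, 0)
φ(0, 0) = 0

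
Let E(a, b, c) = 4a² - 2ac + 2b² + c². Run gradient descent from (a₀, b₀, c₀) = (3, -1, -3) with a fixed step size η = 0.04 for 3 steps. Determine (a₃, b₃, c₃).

(0.52128, -0.592704, -1.918656)

∇E = (8a - 2c, 4b, -2a + 2c)
(a₁, b₁, c₁) = (3, -1, -3) − 0.04·(30, -4, -12) = (1.8, -0.84, -2.52)
(a₂, b₂, c₂) = (1.8, -0.84, -2.52) − 0.04·(19.44, -3.36, -8.64) = (1.0224, -0.7056, -2.1744)
(a₃, b₃, c₃) = (1.0224, -0.7056, -2.1744) − 0.04·(12.528, -2.8224, -6.3936) = (0.52128, -0.592704, -1.918656)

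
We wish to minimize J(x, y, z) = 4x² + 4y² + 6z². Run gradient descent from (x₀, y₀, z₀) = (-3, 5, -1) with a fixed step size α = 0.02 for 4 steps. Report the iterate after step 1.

∇J = (8x, 8y, 12z)
(x₁, y₁, z₁) = (-3, 5, -1) − 0.02·(-24, 40, -12) = (-2.52, 4.2, -0.76)

(-2.52, 4.2, -0.76)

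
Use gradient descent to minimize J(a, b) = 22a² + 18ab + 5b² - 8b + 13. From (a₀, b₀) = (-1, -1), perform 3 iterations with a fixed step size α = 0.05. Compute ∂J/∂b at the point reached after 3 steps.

∇J = (44a + 18b, 18a + 10b - 8)
Step 1: at (-1, -1), ∇J = (-62, -36) → (-1, -1) − 0.05·(-62, -36) = (2.1, 0.8)
Step 2: at (2.1, 0.8), ∇J = (106.8, 37.8) → (2.1, 0.8) − 0.05·(106.8, 37.8) = (-3.24, -1.09)
Step 3: at (-3.24, -1.09), ∇J = (-162.18, -77.22) → (-3.24, -1.09) − 0.05·(-162.18, -77.22) = (4.869, 2.771)
∂J/∂b at (4.869, 2.771) = 107.352

107.352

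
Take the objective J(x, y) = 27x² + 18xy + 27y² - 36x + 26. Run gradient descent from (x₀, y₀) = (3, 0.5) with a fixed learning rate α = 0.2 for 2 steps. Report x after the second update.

298.92

∇J = (54x + 18y - 36, 18x + 54y)
Step 1: at (3, 0.5), ∇J = (135, 81) → (3, 0.5) − 0.2·(135, 81) = (-24, -15.7)
Step 2: at (-24, -15.7), ∇J = (-1614.6, -1279.8) → (-24, -15.7) − 0.2·(-1614.6, -1279.8) = (298.92, 240.26)
x = 298.92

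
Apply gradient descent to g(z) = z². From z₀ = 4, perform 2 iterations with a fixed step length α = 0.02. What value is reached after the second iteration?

3.6864

g′(z) = 2z
z₁ = 4 − 0.02·8 = 3.84
z₂ = 3.84 − 0.02·7.68 = 3.6864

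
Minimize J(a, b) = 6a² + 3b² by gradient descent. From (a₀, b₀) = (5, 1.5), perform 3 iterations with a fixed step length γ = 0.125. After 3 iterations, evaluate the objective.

2.34539794921875

∇J = (12a, 6b)
Step 1: at (5, 1.5), ∇J = (60, 9) → (5, 1.5) − 0.125·(60, 9) = (-2.5, 0.375)
Step 2: at (-2.5, 0.375), ∇J = (-30, 2.25) → (-2.5, 0.375) − 0.125·(-30, 2.25) = (1.25, 0.09375)
Step 3: at (1.25, 0.09375), ∇J = (15, 0.5625) → (1.25, 0.09375) − 0.125·(15, 0.5625) = (-0.625, 0.0234375)
J(-0.625, 0.0234375) = 2.34539794921875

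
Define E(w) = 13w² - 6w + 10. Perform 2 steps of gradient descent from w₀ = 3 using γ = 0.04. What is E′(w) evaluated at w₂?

0.1152

E′(w) = 26w - 6
w₁ = 3 − 0.04·72 = 0.12
w₂ = 0.12 − 0.04·(-2.88) = 0.2352
E′(w) at (0.2352) = 0.1152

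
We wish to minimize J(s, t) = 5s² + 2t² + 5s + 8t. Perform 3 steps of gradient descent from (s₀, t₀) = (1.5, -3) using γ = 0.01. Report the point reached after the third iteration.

∇J = (10s + 5, 4t + 8)
(s₁, t₁) = (1.5, -3) − 0.01·(20, -4) = (1.3, -2.96)
(s₂, t₂) = (1.3, -2.96) − 0.01·(18, -3.84) = (1.12, -2.9216)
(s₃, t₃) = (1.12, -2.9216) − 0.01·(16.2, -3.6864) = (0.958, -2.884736)

(0.958, -2.884736)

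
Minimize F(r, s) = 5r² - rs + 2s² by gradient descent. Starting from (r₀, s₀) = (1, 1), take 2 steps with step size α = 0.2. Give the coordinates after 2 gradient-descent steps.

∇F = (10r - s, -r + 4s)
(r₁, s₁) = (1, 1) − 0.2·(9, 3) = (-0.8, 0.4)
(r₂, s₂) = (-0.8, 0.4) − 0.2·(-8.4, 2.4) = (0.88, -0.08)

(0.88, -0.08)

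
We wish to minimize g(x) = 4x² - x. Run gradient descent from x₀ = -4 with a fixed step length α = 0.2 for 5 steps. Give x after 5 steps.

g′(x) = 8x - 1
Step 1: g′(-4) = -33; x₁ = -4 − 0.2·(-33) = 2.6
Step 2: g′(2.6) = 19.8; x₂ = 2.6 − 0.2·19.8 = -1.36
Step 3: g′(-1.36) = -11.88; x₃ = -1.36 − 0.2·(-11.88) = 1.016
Step 4: g′(1.016) = 7.128; x₄ = 1.016 − 0.2·7.128 = -0.4096
Step 5: g′(-0.4096) = -4.2768; x₅ = -0.4096 − 0.2·(-4.2768) = 0.44576

0.44576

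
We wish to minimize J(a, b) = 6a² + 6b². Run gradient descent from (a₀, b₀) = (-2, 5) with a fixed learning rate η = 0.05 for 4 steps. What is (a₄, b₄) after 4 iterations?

(-0.0512, 0.128)

∇J = (12a, 12b)
(a₁, b₁) = (-2, 5) − 0.05·(-24, 60) = (-0.8, 2)
(a₂, b₂) = (-0.8, 2) − 0.05·(-9.6, 24) = (-0.32, 0.8)
(a₃, b₃) = (-0.32, 0.8) − 0.05·(-3.84, 9.6) = (-0.128, 0.32)
(a₄, b₄) = (-0.128, 0.32) − 0.05·(-1.536, 3.84) = (-0.0512, 0.128)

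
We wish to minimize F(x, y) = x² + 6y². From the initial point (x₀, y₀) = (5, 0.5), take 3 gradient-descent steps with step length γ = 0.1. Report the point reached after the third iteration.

(2.56, -0.004)

∇F = (2x, 12y)
Step 1: at (5, 0.5), ∇F = (10, 6) → (5, 0.5) − 0.1·(10, 6) = (4, -0.1)
Step 2: at (4, -0.1), ∇F = (8, -1.2) → (4, -0.1) − 0.1·(8, -1.2) = (3.2, 0.02)
Step 3: at (3.2, 0.02), ∇F = (6.4, 0.24) → (3.2, 0.02) − 0.1·(6.4, 0.24) = (2.56, -0.004)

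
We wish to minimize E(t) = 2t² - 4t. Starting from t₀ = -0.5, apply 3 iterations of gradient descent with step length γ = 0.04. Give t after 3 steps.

E′(t) = 4t - 4
t₁ = -0.5 − 0.04·(-6) = -0.26
t₂ = -0.26 − 0.04·(-5.04) = -0.0584
t₃ = -0.0584 − 0.04·(-4.2336) = 0.110944

0.110944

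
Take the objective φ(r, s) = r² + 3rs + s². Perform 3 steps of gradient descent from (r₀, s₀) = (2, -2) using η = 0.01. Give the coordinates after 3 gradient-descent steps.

∇φ = (2r + 3s, 3r + 2s)
(r₁, s₁) = (2, -2) − 0.01·(-2, 2) = (2.02, -2.02)
(r₂, s₂) = (2.02, -2.02) − 0.01·(-2.02, 2.02) = (2.0402, -2.0402)
(r₃, s₃) = (2.0402, -2.0402) − 0.01·(-2.0402, 2.0402) = (2.060602, -2.060602)

(2.060602, -2.060602)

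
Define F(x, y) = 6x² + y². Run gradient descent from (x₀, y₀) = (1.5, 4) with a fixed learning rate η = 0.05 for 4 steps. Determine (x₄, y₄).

∇F = (12x, 2y)
(x₁, y₁) = (1.5, 4) − 0.05·(18, 8) = (0.6, 3.6)
(x₂, y₂) = (0.6, 3.6) − 0.05·(7.2, 7.2) = (0.24, 3.24)
(x₃, y₃) = (0.24, 3.24) − 0.05·(2.88, 6.48) = (0.096, 2.916)
(x₄, y₄) = (0.096, 2.916) − 0.05·(1.152, 5.832) = (0.0384, 2.6244)

(0.0384, 2.6244)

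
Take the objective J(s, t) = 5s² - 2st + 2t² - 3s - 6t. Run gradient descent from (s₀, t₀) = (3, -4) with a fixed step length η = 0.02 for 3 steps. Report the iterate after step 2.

∇J = (10s - 2t - 3, -2s + 4t - 6)
(s₁, t₁) = (3, -4) − 0.02·(35, -28) = (2.3, -3.44)
(s₂, t₂) = (2.3, -3.44) − 0.02·(26.88, -24.36) = (1.7624, -2.9528)

(1.7624, -2.9528)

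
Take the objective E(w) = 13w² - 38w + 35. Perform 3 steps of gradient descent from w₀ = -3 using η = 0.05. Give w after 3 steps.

1.582

E′(w) = 26w - 38
Step 1: E′(-3) = -116; w₁ = -3 − 0.05·(-116) = 2.8
Step 2: E′(2.8) = 34.8; w₂ = 2.8 − 0.05·34.8 = 1.06
Step 3: E′(1.06) = -10.44; w₃ = 1.06 − 0.05·(-10.44) = 1.582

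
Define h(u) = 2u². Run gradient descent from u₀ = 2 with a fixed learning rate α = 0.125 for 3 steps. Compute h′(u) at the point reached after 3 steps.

1

h′(u) = 4u
Step 1: h′(2) = 8; u₁ = 2 − 0.125·8 = 1
Step 2: h′(1) = 4; u₂ = 1 − 0.125·4 = 0.5
Step 3: h′(0.5) = 2; u₃ = 0.5 − 0.125·2 = 0.25
h′(u) at (0.25) = 1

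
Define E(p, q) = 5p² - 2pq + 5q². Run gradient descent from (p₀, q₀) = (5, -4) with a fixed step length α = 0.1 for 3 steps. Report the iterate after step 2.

(0.2, -0.16)

∇E = (10p - 2q, -2p + 10q)
(p₁, q₁) = (5, -4) − 0.1·(58, -50) = (-0.8, 1)
(p₂, q₂) = (-0.8, 1) − 0.1·(-10, 11.6) = (0.2, -0.16)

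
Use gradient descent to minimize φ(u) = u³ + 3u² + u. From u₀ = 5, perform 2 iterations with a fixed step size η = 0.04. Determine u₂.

φ′(u) = 3u² + 6u + 1
Step 1: φ′(5) = 106; u₁ = 5 − 0.04·106 = 0.76
Step 2: φ′(0.76) = 7.2928; u₂ = 0.76 − 0.04·7.2928 = 0.468288

0.468288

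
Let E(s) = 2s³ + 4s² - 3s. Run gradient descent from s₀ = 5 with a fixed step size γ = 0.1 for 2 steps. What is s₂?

-115.054

E′(s) = 6s² + 8s - 3
s₁ = 5 − 0.1·187 = -13.7
s₂ = -13.7 − 0.1·1013.54 = -115.054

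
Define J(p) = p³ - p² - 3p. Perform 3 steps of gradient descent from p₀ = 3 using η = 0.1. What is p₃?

1.3563408

J′(p) = 3p² - 2p - 3
Step 1: J′(3) = 18; p₁ = 3 − 0.1·18 = 1.2
Step 2: J′(1.2) = -1.08; p₂ = 1.2 − 0.1·(-1.08) = 1.308
Step 3: J′(1.308) = -0.483408; p₃ = 1.308 − 0.1·(-0.483408) = 1.3563408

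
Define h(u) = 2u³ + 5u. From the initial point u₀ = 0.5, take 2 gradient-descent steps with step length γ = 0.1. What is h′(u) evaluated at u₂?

h′(u) = 6u² + 5
u₁ = 0.5 − 0.1·6.5 = -0.15
u₂ = -0.15 − 0.1·5.135 = -0.6635
h′(u) at (-0.6635) = 7.6413935

7.6413935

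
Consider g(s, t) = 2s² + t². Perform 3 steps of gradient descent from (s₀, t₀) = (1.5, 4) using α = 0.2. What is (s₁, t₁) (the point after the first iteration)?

(0.3, 2.4)

∇g = (4s, 2t)
(s₁, t₁) = (1.5, 4) − 0.2·(6, 8) = (0.3, 2.4)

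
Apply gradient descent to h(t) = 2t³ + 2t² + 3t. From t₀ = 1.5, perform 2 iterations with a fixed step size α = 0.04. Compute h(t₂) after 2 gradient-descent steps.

1.122645860352

h′(t) = 6t² + 4t + 3
t₁ = 1.5 − 0.04·22.5 = 0.6
t₂ = 0.6 − 0.04·7.56 = 0.2976
h(0.2976) = 1.122645860352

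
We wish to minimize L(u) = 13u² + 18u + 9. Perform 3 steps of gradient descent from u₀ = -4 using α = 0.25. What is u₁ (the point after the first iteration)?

L′(u) = 26u + 18
Step 1: L′(-4) = -86; u₁ = -4 − 0.25·(-86) = 17.5

17.5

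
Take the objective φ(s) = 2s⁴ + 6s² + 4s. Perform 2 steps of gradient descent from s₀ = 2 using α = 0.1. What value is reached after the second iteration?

299.6384

φ′(s) = 8s³ + 12s + 4
Step 1: φ′(2) = 92; s₁ = 2 − 0.1·92 = -7.2
Step 2: φ′(-7.2) = -3068.384; s₂ = -7.2 − 0.1·(-3068.384) = 299.6384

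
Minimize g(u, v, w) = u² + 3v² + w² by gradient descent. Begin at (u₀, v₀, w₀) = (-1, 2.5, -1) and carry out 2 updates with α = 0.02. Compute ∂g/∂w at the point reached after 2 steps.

∇g = (2u, 6v, 2w)
(u₁, v₁, w₁) = (-1, 2.5, -1) − 0.02·(-2, 15, -2) = (-0.96, 2.2, -0.96)
(u₂, v₂, w₂) = (-0.96, 2.2, -0.96) − 0.02·(-1.92, 13.2, -1.92) = (-0.9216, 1.936, -0.9216)
∂g/∂w at (-0.9216, 1.936, -0.9216) = -1.8432

-1.8432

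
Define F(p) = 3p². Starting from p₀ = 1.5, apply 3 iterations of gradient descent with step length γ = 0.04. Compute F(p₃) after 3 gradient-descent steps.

1.300724517888

F′(p) = 6p
p₁ = 1.5 − 0.04·9 = 1.14
p₂ = 1.14 − 0.04·6.84 = 0.8664
p₃ = 0.8664 − 0.04·5.1984 = 0.658464
F(0.658464) = 1.300724517888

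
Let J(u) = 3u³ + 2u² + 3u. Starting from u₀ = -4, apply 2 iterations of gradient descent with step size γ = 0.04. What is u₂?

J′(u) = 9u² + 4u + 3
u₁ = -4 − 0.04·131 = -9.24
u₂ = -9.24 − 0.04·734.4384 = -38.617536

-38.617536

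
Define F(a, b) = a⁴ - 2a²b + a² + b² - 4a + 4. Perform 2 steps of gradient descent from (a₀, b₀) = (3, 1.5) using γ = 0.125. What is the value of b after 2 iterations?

∇F = (4a³ - 4ab + 2a - 4, -2a² + 2b)
(a₁, b₁) = (3, 1.5) − 0.125·(92, -15) = (-8.5, 3.375)
(a₂, b₂) = (-8.5, 3.375) − 0.125·(-2362.75, -137.75) = (286.84375, 20.59375)
b = 20.59375

20.59375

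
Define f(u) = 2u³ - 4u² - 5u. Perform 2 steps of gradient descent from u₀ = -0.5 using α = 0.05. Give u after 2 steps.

f′(u) = 6u² - 8u - 5
u₁ = -0.5 − 0.05·0.5 = -0.525
u₂ = -0.525 − 0.05·0.85375 = -0.5676875

-0.5676875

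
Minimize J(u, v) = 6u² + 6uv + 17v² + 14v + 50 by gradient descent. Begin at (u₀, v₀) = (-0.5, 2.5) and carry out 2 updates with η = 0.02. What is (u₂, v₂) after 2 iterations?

∇J = (12u + 6v, 6u + 34v + 14)
Step 1: at (-0.5, 2.5), ∇J = (9, 96) → (-0.5, 2.5) − 0.02·(9, 96) = (-0.68, 0.58)
Step 2: at (-0.68, 0.58), ∇J = (-4.68, 29.64) → (-0.68, 0.58) − 0.02·(-4.68, 29.64) = (-0.5864, -0.0128)

(-0.5864, -0.0128)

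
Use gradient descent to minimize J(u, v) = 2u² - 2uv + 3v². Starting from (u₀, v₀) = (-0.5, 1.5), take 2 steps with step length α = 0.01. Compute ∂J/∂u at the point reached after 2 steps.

∇J = (4u - 2v, -2u + 6v)
Step 1: at (-0.5, 1.5), ∇J = (-5, 10) → (-0.5, 1.5) − 0.01·(-5, 10) = (-0.45, 1.4)
Step 2: at (-0.45, 1.4), ∇J = (-4.6, 9.3) → (-0.45, 1.4) − 0.01·(-4.6, 9.3) = (-0.404, 1.307)
∂J/∂u at (-0.404, 1.307) = -4.23

-4.23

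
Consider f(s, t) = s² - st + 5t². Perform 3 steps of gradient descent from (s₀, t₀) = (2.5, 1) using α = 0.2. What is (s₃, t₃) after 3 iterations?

∇f = (2s - t, -s + 10t)
(s₁, t₁) = (2.5, 1) − 0.2·(4, 7.5) = (1.7, -0.5)
(s₂, t₂) = (1.7, -0.5) − 0.2·(3.9, -6.7) = (0.92, 0.84)
(s₃, t₃) = (0.92, 0.84) − 0.2·(1, 7.48) = (0.72, -0.656)

(0.72, -0.656)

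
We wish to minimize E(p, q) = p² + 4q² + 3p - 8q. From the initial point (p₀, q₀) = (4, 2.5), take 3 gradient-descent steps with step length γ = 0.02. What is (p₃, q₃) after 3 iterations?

∇E = (2p + 3, 8q - 8)
Step 1: at (4, 2.5), ∇E = (11, 12) → (4, 2.5) − 0.02·(11, 12) = (3.78, 2.26)
Step 2: at (3.78, 2.26), ∇E = (10.56, 10.08) → (3.78, 2.26) − 0.02·(10.56, 10.08) = (3.5688, 2.0584)
Step 3: at (3.5688, 2.0584), ∇E = (10.1376, 8.4672) → (3.5688, 2.0584) − 0.02·(10.1376, 8.4672) = (3.366048, 1.889056)

(3.366048, 1.889056)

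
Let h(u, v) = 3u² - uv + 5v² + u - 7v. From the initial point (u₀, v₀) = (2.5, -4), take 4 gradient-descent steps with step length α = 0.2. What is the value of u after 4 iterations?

1.3744

∇h = (6u - v + 1, -u + 10v - 7)
Step 1: at (2.5, -4), ∇h = (20, -49.5) → (2.5, -4) − 0.2·(20, -49.5) = (-1.5, 5.9)
Step 2: at (-1.5, 5.9), ∇h = (-13.9, 53.5) → (-1.5, 5.9) − 0.2·(-13.9, 53.5) = (1.28, -4.8)
Step 3: at (1.28, -4.8), ∇h = (13.48, -56.28) → (1.28, -4.8) − 0.2·(13.48, -56.28) = (-1.416, 6.456)
Step 4: at (-1.416, 6.456), ∇h = (-13.952, 58.976) → (-1.416, 6.456) − 0.2·(-13.952, 58.976) = (1.3744, -5.3392)
u = 1.3744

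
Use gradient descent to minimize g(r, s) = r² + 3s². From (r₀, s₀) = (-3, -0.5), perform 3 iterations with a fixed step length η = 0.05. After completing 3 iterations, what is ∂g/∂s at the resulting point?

-1.029

∇g = (2r, 6s)
Step 1: at (-3, -0.5), ∇g = (-6, -3) → (-3, -0.5) − 0.05·(-6, -3) = (-2.7, -0.35)
Step 2: at (-2.7, -0.35), ∇g = (-5.4, -2.1) → (-2.7, -0.35) − 0.05·(-5.4, -2.1) = (-2.43, -0.245)
Step 3: at (-2.43, -0.245), ∇g = (-4.86, -1.47) → (-2.43, -0.245) − 0.05·(-4.86, -1.47) = (-2.187, -0.1715)
∂g/∂s at (-2.187, -0.1715) = -1.029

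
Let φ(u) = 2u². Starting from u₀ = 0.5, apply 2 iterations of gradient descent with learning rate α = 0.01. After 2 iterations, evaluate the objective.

0.42467328

φ′(u) = 4u
u₁ = 0.5 − 0.01·2 = 0.48
u₂ = 0.48 − 0.01·1.92 = 0.4608
φ(0.4608) = 0.42467328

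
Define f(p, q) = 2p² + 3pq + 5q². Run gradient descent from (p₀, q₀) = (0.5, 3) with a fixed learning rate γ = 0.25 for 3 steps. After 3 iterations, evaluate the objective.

∇f = (4p + 3q, 3p + 10q)
Step 1: at (0.5, 3), ∇f = (11, 31.5) → (0.5, 3) − 0.25·(11, 31.5) = (-2.25, -4.875)
Step 2: at (-2.25, -4.875), ∇f = (-23.625, -55.5) → (-2.25, -4.875) − 0.25·(-23.625, -55.5) = (3.65625, 9)
Step 3: at (3.65625, 9), ∇f = (41.625, 100.96875) → (3.65625, 9) − 0.25·(41.625, 100.96875) = (-6.75, -16.2421875)
f(-6.75, -16.2421875) = 1739.07257080078125

1739.07257080078125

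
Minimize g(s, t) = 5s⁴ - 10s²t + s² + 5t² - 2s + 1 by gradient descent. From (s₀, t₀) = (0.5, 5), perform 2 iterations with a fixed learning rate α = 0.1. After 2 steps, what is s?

∇g = (20s³ - 20st + 2s - 2, -10s² + 10t)
(s₁, t₁) = (0.5, 5) − 0.1·(-48.5, 47.5) = (5.35, 0.25)
(s₂, t₂) = (5.35, 0.25) − 0.1·(3044.5575, -283.725) = (-299.10575, 28.6225)
s = -299.10575

-299.10575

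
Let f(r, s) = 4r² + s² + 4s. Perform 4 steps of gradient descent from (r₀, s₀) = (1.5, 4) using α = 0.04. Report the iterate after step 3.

∇f = (8r, 2s + 4)
(r₁, s₁) = (1.5, 4) − 0.04·(12, 12) = (1.02, 3.52)
(r₂, s₂) = (1.02, 3.52) − 0.04·(8.16, 11.04) = (0.6936, 3.0784)
(r₃, s₃) = (0.6936, 3.0784) − 0.04·(5.5488, 10.1568) = (0.471648, 2.672128)

(0.471648, 2.672128)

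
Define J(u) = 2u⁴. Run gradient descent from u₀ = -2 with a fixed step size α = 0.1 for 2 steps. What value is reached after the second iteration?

J′(u) = 8u³
Step 1: J′(-2) = -64; u₁ = -2 − 0.1·(-64) = 4.4
Step 2: J′(4.4) = 681.472; u₂ = 4.4 − 0.1·681.472 = -63.7472

-63.7472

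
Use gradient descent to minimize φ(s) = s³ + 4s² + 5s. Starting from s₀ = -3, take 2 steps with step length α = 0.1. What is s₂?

φ′(s) = 3s² + 8s + 5
Step 1: φ′(-3) = 8; s₁ = -3 − 0.1·8 = -3.8
Step 2: φ′(-3.8) = 17.92; s₂ = -3.8 − 0.1·17.92 = -5.592

-5.592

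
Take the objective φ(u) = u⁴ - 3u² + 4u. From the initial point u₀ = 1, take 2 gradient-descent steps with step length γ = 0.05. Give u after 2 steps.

0.8242

φ′(u) = 4u³ - 6u + 4
u₁ = 1 − 0.05·2 = 0.9
u₂ = 0.9 − 0.05·1.516 = 0.8242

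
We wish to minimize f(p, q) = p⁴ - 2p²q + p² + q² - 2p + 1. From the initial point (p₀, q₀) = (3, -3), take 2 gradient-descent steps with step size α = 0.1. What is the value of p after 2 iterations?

∇f = (4p³ - 4pq + 2p - 2, -2p² + 2q)
(p₁, q₁) = (3, -3) − 0.1·(148, -24) = (-11.8, -0.6)
(p₂, q₂) = (-11.8, -0.6) − 0.1·(-6626.048, -279.68) = (650.8048, 27.368)
p = 650.8048

650.8048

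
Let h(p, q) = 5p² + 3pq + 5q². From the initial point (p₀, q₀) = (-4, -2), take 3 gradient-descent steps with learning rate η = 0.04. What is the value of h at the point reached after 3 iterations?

∇h = (10p + 3q, 3p + 10q)
Step 1: at (-4, -2), ∇h = (-46, -32) → (-4, -2) − 0.04·(-46, -32) = (-2.16, -0.72)
Step 2: at (-2.16, -0.72), ∇h = (-23.76, -13.68) → (-2.16, -0.72) − 0.04·(-23.76, -13.68) = (-1.2096, -0.1728)
Step 3: at (-1.2096, -0.1728), ∇h = (-12.6144, -5.3568) → (-1.2096, -0.1728) − 0.04·(-12.6144, -5.3568) = (-0.705024, 0.041472)
h(-0.705024, 0.041472) = 2.406177570816

2.406177570816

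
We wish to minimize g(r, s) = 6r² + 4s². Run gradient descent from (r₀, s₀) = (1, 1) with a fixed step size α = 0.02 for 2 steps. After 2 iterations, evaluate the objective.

3.993216

∇g = (12r, 8s)
(r₁, s₁) = (1, 1) − 0.02·(12, 8) = (0.76, 0.84)
(r₂, s₂) = (0.76, 0.84) − 0.02·(9.12, 6.72) = (0.5776, 0.7056)
g(0.5776, 0.7056) = 3.993216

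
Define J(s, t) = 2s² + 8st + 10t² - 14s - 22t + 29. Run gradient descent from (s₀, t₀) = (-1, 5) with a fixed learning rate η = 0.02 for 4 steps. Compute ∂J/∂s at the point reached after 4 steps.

∇J = (4s + 8t - 14, 8s + 20t - 22)
(s₁, t₁) = (-1, 5) − 0.02·(22, 70) = (-1.44, 3.6)
(s₂, t₂) = (-1.44, 3.6) − 0.02·(9.04, 38.48) = (-1.6208, 2.8304)
(s₃, t₃) = (-1.6208, 2.8304) − 0.02·(2.16, 21.6416) = (-1.664, 2.397568)
(s₄, t₄) = (-1.664, 2.397568) − 0.02·(-1.475456, 12.63936) = (-1.63449088, 2.1447808)
∂J/∂s at (-1.63449088, 2.1447808) = -3.37971712

-3.37971712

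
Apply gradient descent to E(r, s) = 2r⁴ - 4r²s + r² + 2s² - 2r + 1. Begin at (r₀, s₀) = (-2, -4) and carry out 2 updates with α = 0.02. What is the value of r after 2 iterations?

0.27692288

∇E = (8r³ - 8rs + 2r - 2, -4r² + 4s)
Step 1: at (-2, -4), ∇E = (-134, -32) → (-2, -4) − 0.02·(-134, -32) = (0.68, -3.36)
Step 2: at (0.68, -3.36), ∇E = (20.153856, -15.2896) → (0.68, -3.36) − 0.02·(20.153856, -15.2896) = (0.27692288, -3.054208)
r = 0.27692288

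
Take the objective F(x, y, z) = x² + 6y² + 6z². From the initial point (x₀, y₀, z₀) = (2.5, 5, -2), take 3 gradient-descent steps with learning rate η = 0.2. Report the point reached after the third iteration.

∇F = (2x, 12y, 12z)
(x₁, y₁, z₁) = (2.5, 5, -2) − 0.2·(5, 60, -24) = (1.5, -7, 2.8)
(x₂, y₂, z₂) = (1.5, -7, 2.8) − 0.2·(3, -84, 33.6) = (0.9, 9.8, -3.92)
(x₃, y₃, z₃) = (0.9, 9.8, -3.92) − 0.2·(1.8, 117.6, -47.04) = (0.54, -13.72, 5.488)

(0.54, -13.72, 5.488)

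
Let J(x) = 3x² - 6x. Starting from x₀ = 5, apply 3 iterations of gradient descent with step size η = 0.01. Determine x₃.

J′(x) = 6x - 6
x₁ = 5 − 0.01·24 = 4.76
x₂ = 4.76 − 0.01·22.56 = 4.5344
x₃ = 4.5344 − 0.01·21.2064 = 4.322336

4.322336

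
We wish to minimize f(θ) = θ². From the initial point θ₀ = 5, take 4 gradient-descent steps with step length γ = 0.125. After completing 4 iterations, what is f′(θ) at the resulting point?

3.1640625

f′(θ) = 2θ
Step 1: f′(5) = 10; θ₁ = 5 − 0.125·10 = 3.75
Step 2: f′(3.75) = 7.5; θ₂ = 3.75 − 0.125·7.5 = 2.8125
Step 3: f′(2.8125) = 5.625; θ₃ = 2.8125 − 0.125·5.625 = 2.109375
Step 4: f′(2.109375) = 4.21875; θ₄ = 2.109375 − 0.125·4.21875 = 1.58203125
f′(θ) at (1.58203125) = 3.1640625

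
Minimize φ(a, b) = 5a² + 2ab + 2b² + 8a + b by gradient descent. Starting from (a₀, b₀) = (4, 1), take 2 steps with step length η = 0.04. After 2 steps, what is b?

0.2032

∇φ = (10a + 2b + 8, 2a + 4b + 1)
Step 1: at (4, 1), ∇φ = (50, 13) → (4, 1) − 0.04·(50, 13) = (2, 0.48)
Step 2: at (2, 0.48), ∇φ = (28.96, 6.92) → (2, 0.48) − 0.04·(28.96, 6.92) = (0.8416, 0.2032)
b = 0.2032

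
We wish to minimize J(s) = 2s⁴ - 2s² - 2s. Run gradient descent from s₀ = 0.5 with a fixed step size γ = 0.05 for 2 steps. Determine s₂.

J′(s) = 8s³ - 4s - 2
Step 1: J′(0.5) = -3; s₁ = 0.5 − 0.05·(-3) = 0.65
Step 2: J′(0.65) = -2.403; s₂ = 0.65 − 0.05·(-2.403) = 0.77015

0.77015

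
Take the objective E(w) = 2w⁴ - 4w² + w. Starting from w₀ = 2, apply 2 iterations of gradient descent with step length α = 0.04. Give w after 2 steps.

0.01277952

E′(w) = 8w³ - 8w + 1
w₁ = 2 − 0.04·49 = 0.04
w₂ = 0.04 − 0.04·0.680512 = 0.01277952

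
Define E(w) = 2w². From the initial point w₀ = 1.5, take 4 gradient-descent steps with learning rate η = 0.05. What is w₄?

E′(w) = 4w
Step 1: E′(1.5) = 6; w₁ = 1.5 − 0.05·6 = 1.2
Step 2: E′(1.2) = 4.8; w₂ = 1.2 − 0.05·4.8 = 0.96
Step 3: E′(0.96) = 3.84; w₃ = 0.96 − 0.05·3.84 = 0.768
Step 4: E′(0.768) = 3.072; w₄ = 0.768 − 0.05·3.072 = 0.6144

0.6144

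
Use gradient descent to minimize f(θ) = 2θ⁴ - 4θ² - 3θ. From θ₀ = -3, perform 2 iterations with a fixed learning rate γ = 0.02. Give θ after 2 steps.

f′(θ) = 8θ³ - 8θ - 3
Step 1: f′(-3) = -195; θ₁ = -3 − 0.02·(-195) = 0.9
Step 2: f′(0.9) = -4.368; θ₂ = 0.9 − 0.02·(-4.368) = 0.98736

0.98736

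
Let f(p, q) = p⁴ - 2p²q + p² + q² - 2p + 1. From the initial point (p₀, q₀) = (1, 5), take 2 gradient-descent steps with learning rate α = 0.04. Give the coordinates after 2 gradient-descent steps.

∇f = (4p³ - 4pq + 2p - 2, -2p² + 2q)
(p₁, q₁) = (1, 5) − 0.04·(-16, 8) = (1.64, 4.68)
(p₂, q₂) = (1.64, 4.68) − 0.04·(-11.777024, 3.9808) = (2.11108096, 4.520768)

(2.11108096, 4.520768)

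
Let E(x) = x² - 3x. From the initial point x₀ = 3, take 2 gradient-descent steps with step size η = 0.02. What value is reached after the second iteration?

E′(x) = 2x - 3
x₁ = 3 − 0.02·3 = 2.94
x₂ = 2.94 − 0.02·2.88 = 2.8824

2.8824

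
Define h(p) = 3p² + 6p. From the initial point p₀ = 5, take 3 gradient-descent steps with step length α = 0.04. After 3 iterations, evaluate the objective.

h′(p) = 6p + 6
p₁ = 5 − 0.04·36 = 3.56
p₂ = 3.56 − 0.04·27.36 = 2.4656
p₃ = 2.4656 − 0.04·20.7936 = 1.633856
h(1.633856) = 17.811592286208

17.811592286208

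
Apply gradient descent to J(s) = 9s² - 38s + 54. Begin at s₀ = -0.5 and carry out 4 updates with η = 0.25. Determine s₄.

J′(s) = 18s - 38
Step 1: J′(-0.5) = -47; s₁ = -0.5 − 0.25·(-47) = 11.25
Step 2: J′(11.25) = 164.5; s₂ = 11.25 − 0.25·164.5 = -29.875
Step 3: J′(-29.875) = -575.75; s₃ = -29.875 − 0.25·(-575.75) = 114.0625
Step 4: J′(114.0625) = 2015.125; s₄ = 114.0625 − 0.25·2015.125 = -389.71875

-389.71875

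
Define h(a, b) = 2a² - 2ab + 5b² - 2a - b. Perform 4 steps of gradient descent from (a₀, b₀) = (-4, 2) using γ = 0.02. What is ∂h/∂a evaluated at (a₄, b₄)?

∇h = (4a - 2b - 2, -2a + 10b - 1)
(a₁, b₁) = (-4, 2) − 0.02·(-22, 27) = (-3.56, 1.46)
(a₂, b₂) = (-3.56, 1.46) − 0.02·(-19.16, 20.72) = (-3.1768, 1.0456)
(a₃, b₃) = (-3.1768, 1.0456) − 0.02·(-16.7984, 15.8096) = (-2.840832, 0.729408)
(a₄, b₄) = (-2.840832, 0.729408) − 0.02·(-14.822144, 11.975744) = (-2.54438912, 0.48989312)
∂h/∂a at (-2.54438912, 0.48989312) = -13.15734272

-13.15734272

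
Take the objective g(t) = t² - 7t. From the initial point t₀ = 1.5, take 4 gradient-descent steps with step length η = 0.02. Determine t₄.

g′(t) = 2t - 7
Step 1: g′(1.5) = -4; t₁ = 1.5 − 0.02·(-4) = 1.58
Step 2: g′(1.58) = -3.84; t₂ = 1.58 − 0.02·(-3.84) = 1.6568
Step 3: g′(1.6568) = -3.6864; t₃ = 1.6568 − 0.02·(-3.6864) = 1.730528
Step 4: g′(1.730528) = -3.538944; t₄ = 1.730528 − 0.02·(-3.538944) = 1.80130688

1.80130688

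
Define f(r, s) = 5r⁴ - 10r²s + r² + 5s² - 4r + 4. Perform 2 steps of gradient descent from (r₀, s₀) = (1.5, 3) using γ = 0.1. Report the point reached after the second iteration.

(-93.32825, 14.8225)

∇f = (20r³ - 20rs + 2r - 4, -10r² + 10s)
(r₁, s₁) = (1.5, 3) − 0.1·(-23.5, 7.5) = (3.85, 2.25)
(r₂, s₂) = (3.85, 2.25) − 0.1·(971.7825, -125.725) = (-93.32825, 14.8225)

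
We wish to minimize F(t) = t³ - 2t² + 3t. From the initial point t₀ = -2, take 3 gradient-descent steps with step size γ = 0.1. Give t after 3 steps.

F′(t) = 3t² - 4t + 3
Step 1: F′(-2) = 23; t₁ = -2 − 0.1·23 = -4.3
Step 2: F′(-4.3) = 75.67; t₂ = -4.3 − 0.1·75.67 = -11.867
Step 3: F′(-11.867) = 472.945067; t₃ = -11.867 − 0.1·472.945067 = -59.1615067

-59.1615067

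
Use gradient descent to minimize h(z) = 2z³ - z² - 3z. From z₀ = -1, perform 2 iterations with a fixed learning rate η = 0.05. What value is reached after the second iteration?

h′(z) = 6z² - 2z - 3
z₁ = -1 − 0.05·5 = -1.25
z₂ = -1.25 − 0.05·8.875 = -1.69375

-1.69375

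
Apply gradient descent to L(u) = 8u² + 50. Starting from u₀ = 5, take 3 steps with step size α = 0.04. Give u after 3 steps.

0.23328

L′(u) = 16u
Step 1: L′(5) = 80; u₁ = 5 − 0.04·80 = 1.8
Step 2: L′(1.8) = 28.8; u₂ = 1.8 − 0.04·28.8 = 0.648
Step 3: L′(0.648) = 10.368; u₃ = 0.648 − 0.04·10.368 = 0.23328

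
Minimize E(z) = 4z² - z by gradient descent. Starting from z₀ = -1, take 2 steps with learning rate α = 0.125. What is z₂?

E′(z) = 8z - 1
Step 1: E′(-1) = -9; z₁ = -1 − 0.125·(-9) = 0.125
Step 2: E′(0.125) = 0; z₂ = 0.125 − 0.125·0 = 0.125

0.125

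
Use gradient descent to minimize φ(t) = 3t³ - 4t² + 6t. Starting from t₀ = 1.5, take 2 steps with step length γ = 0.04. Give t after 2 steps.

φ′(t) = 9t² - 8t + 6
Step 1: φ′(1.5) = 14.25; t₁ = 1.5 − 0.04·14.25 = 0.93
Step 2: φ′(0.93) = 6.3441; t₂ = 0.93 − 0.04·6.3441 = 0.676236

0.676236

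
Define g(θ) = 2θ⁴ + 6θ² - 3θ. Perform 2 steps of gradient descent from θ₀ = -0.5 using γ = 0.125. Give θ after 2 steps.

g′(θ) = 8θ³ + 12θ - 3
Step 1: g′(-0.5) = -10; θ₁ = -0.5 − 0.125·(-10) = 0.75
Step 2: g′(0.75) = 9.375; θ₂ = 0.75 − 0.125·9.375 = -0.421875

-0.421875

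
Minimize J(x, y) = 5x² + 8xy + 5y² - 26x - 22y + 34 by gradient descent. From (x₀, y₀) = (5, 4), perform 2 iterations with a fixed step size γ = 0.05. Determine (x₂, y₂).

∇J = (10x + 8y - 26, 8x + 10y - 22)
Step 1: at (5, 4), ∇J = (56, 58) → (5, 4) − 0.05·(56, 58) = (2.2, 1.1)
Step 2: at (2.2, 1.1), ∇J = (4.8, 6.6) → (2.2, 1.1) − 0.05·(4.8, 6.6) = (1.96, 0.77)

(1.96, 0.77)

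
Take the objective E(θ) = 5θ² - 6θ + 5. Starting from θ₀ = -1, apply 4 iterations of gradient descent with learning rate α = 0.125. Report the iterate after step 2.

0.5

E′(θ) = 10θ - 6
Step 1: E′(-1) = -16; θ₁ = -1 − 0.125·(-16) = 1
Step 2: E′(1) = 4; θ₂ = 1 − 0.125·4 = 0.5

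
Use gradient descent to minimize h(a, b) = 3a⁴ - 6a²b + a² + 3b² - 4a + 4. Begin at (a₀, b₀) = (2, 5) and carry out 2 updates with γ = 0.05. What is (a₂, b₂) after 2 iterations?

(-7.5568, 6.362)

∇h = (12a³ - 12ab + 2a - 4, -6a² + 6b)
Step 1: at (2, 5), ∇h = (-24, 6) → (2, 5) − 0.05·(-24, 6) = (3.2, 4.7)
Step 2: at (3.2, 4.7), ∇h = (215.136, -33.24) → (3.2, 4.7) − 0.05·(215.136, -33.24) = (-7.5568, 6.362)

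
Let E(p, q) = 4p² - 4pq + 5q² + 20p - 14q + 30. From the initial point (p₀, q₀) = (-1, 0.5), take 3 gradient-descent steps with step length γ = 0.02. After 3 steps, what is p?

-1.48928

∇E = (8p - 4q + 20, -4p + 10q - 14)
(p₁, q₁) = (-1, 0.5) − 0.02·(10, -5) = (-1.2, 0.6)
(p₂, q₂) = (-1.2, 0.6) − 0.02·(8, -3.2) = (-1.36, 0.664)
(p₃, q₃) = (-1.36, 0.664) − 0.02·(6.464, -1.92) = (-1.48928, 0.7024)
p = -1.48928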